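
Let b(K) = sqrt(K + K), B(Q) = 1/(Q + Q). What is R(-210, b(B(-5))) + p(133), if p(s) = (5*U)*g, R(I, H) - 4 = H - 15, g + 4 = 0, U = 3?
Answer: -71 + I*sqrt(5)/5 ≈ -71.0 + 0.44721*I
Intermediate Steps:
g = -4 (g = -4 + 0 = -4)
B(Q) = 1/(2*Q)
b(K) = sqrt(2)*sqrt(K) (b(K) = sqrt(2*K) = sqrt(2)*sqrt(K))
R(I, H) = -11 + H (R(I, H) = 4 + (H - 15) = 4 + (-15 + H) = -11 + H)
p(s) = -60 (p(s) = (5*3)*(-4) = 15*(-4) = -60)
R(-210, b(B(-5))) + p(133) = (-11 + sqrt(2)*sqrt((1/2)/(-5))) - 60 = (-11 + sqrt(2)*sqrt((1/2)*(-1/5))) - 60 = (-11 + sqrt(2)*sqrt(-1/10)) - 60 = (-11 + sqrt(2)*(I*sqrt(10)/10)) - 60 = (-11 + I*sqrt(5)/5) - 60 = -71 + I*sqrt(5)/5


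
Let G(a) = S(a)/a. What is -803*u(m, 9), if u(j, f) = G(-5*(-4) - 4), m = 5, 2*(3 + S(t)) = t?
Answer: -4015/16 ≈ -250.94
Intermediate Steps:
S(t) = -3 + t/2
G(a) = (-3 + a/2)/a
u(j, f) = 5/16 (u(j, f) = (-6 + (-5*(-4) - 4))/(2*(-5*(-4) - 4)) = (-6 + (20 - 4))/(2*(20 - 4)) = (1/2)*(-6 + 16)/16 = (1/2)*(1/16)*10 = 5/16)
-803*u(m, 9) = -803*5/16 = -4015/16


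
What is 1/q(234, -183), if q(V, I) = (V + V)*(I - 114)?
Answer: -1/138996 ≈ -7.1945e-6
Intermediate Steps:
q(V, I) = 2*V*(-114 + I) (q(V, I) = (2*V)*(-114 + I) = 2*V*(-114 + I))
1/q(234, -183) = 1/(2*234*(-114 - 183)) = 1/(2*234*(-297)) = 1/(-138996) = -1/138996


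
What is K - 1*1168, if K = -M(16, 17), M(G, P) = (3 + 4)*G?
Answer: -1280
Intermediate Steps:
M(G, P) = 7*G
K = -112 (K = -7*16 = -1*112 = -112)
K - 1*1168 = -112 - 1*1168 = -112 - 1168 = -1280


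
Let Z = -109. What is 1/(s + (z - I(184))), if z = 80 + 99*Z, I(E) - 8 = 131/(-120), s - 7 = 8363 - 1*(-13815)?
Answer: 120/1376051 ≈ 8.7206e-5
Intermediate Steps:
s = 22185 (s = 7 + (8363 - 1*(-13815)) = 7 + (8363 + 13815) = 7 + 22178 = 22185)
I(E) = 829/120 (I(E) = 8 + 131/(-120) = 8 + 131*(-1/120) = 8 - 131/120 = 829/120)
z = -10711 (z = 80 + 99*(-109) = 80 - 10791 = -10711)
1/(s + (z - I(184))) = 1/(22185 + (-10711 - 1*829/120)) = 1/(22185 + (-10711 - 829/120)) = 1/(22185 - 1286149/120) = 1/(1376051/120) = 120/1376051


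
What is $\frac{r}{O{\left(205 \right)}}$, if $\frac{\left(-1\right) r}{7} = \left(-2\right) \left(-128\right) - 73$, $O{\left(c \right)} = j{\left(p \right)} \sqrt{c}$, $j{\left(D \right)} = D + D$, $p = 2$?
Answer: $- \frac{1281 \sqrt{205}}{820} \approx -22.367$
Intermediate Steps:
$j{\left(D \right)} = 2 D$
$O{\left(c \right)} = 4 \sqrt{c}$ ($O{\left(c \right)} = 2 \cdot 2 \sqrt{c} = 4 \sqrt{c}$)
$r = -1281$ ($r = - 7 \left(\left(-2\right) \left(-128\right) - 73\right) = - 7 \left(256 - 73\right) = \left(-7\right) 183 = -1281$)
$\frac{r}{O{\left(205 \right)}} = - \frac{1281}{4 \sqrt{205}} = - 1281 \frac{\sqrt{205}}{820} = - \frac{1281 \sqrt{205}}{820}$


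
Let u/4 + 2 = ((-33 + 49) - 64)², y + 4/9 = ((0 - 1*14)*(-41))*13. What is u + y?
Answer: 150026/9 ≈ 16670.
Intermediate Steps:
y = 67154/9 (y = -4/9 + ((0 - 1*14)*(-41))*13 = -4/9 + ((0 - 14)*(-41))*13 = -4/9 - 14*(-41)*13 = -4/9 + 574*13 = -4/9 + 7462 = 67154/9 ≈ 7461.6)
u = 9208 (u = -8 + 4*((-33 + 49) - 64)² = -8 + 4*(16 - 64)² = -8 + 4*(-48)² = -8 + 4*2304 = -8 + 9216 = 9208)
u + y = 9208 + 67154/9 = 150026/9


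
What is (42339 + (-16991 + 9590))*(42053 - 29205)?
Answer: 448883424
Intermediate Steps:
(42339 + (-16991 + 9590))*(42053 - 29205) = (42339 - 7401)*12848 = 34938*12848 = 448883424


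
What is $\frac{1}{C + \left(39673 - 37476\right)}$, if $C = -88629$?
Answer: $- \frac{1}{86432} \approx -1.157 \cdot 10^{-5}$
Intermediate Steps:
$\frac{1}{C + \left(39673 - 37476\right)} = \frac{1}{-88629 + \left(39673 - 37476\right)} = \frac{1}{-88629 + 2197} = \frac{1}{-86432} = - \frac{1}{86432}$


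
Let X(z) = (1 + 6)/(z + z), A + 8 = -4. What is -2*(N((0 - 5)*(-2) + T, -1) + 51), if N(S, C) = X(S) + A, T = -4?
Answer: -475/6 ≈ -79.167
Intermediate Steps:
A = -12 (A = -8 - 4 = -12)
X(z) = 7/(2*z) (X(z) = 7/((2*z)) = 7*(1/(2*z)) = 7/(2*z))
N(S, C) = -12 + 7/(2*S) (N(S, C) = 7/(2*S) - 12 = -12 + 7/(2*S))
-2*(N((0 - 5)*(-2) + T, -1) + 51) = -2*((-12 + 7/(2*((0 - 5)*(-2) - 4))) + 51) = -2*((-12 + 7/(2*(-5*(-2) - 4))) + 51) = -2*((-12 + 7/(2*(10 - 4))) + 51) = -2*((-12 + (7/2)/6) + 51) = -2*((-12 + (7/2)*(⅙)) + 51) = -2*((-12 + 7/12) + 51) = -2*(-137/12 + 51) = -2*475/12 = -475/6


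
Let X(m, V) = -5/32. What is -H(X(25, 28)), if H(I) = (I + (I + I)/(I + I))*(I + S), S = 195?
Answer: -168345/1024 ≈ -164.40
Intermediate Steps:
X(m, V) = -5/32 (X(m, V) = -5*1/32 = -5/32)
H(I) = (1 + I)*(195 + I) (H(I) = (I + (I + I)/(I + I))*(I + 195) = (I + (2*I)/((2*I)))*(195 + I) = (I + (2*I)*(1/(2*I)))*(195 + I) = (I + 1)*(195 + I) = (1 + I)*(195 + I))
-H(X(25, 28)) = -(195 + (-5/32)**2 + 196*(-5/32)) = -(195 + 25/1024 - 245/8) = -1*168345/1024 = -168345/1024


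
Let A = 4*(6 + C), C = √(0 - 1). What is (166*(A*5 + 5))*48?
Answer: 996000 + 159360*I ≈ 9.96e+5 + 1.5936e+5*I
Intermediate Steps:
C = I (C = √(-1) = I ≈ 1.0*I)
A = 24 + 4*I (A = 4*(6 + I) = 24 + 4*I ≈ 24.0 + 4.0*I)
(166*(A*5 + 5))*48 = (166*((24 + 4*I)*5 + 5))*48 = (166*((120 + 20*I) + 5))*48 = (166*(125 + 20*I))*48 = (20750 + 3320*I)*48 = 996000 + 159360*I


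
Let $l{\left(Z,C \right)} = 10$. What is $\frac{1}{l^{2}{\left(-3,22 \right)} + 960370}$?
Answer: $\frac{1}{960470} \approx 1.0412 \cdot 10^{-6}$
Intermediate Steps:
$\frac{1}{l^{2}{\left(-3,22 \right)} + 960370} = \frac{1}{10^{2} + 960370} = \frac{1}{100 + 960370} = \frac{1}{960470}$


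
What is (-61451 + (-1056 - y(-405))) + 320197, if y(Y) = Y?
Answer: 258095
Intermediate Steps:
(-61451 + (-1056 - y(-405))) + 320197 = (-61451 + (-1056 - 1*(-405))) + 320197 = (-61451 + (-1056 + 405)) + 320197 = (-61451 - 651) + 320197 = -62102 + 320197 = 258095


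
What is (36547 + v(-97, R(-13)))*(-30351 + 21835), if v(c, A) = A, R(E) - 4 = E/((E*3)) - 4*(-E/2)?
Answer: -933149216/3 ≈ -3.1105e+8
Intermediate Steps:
R(E) = 13/3 + 2*E (R(E) = 4 + (E/((E*3)) - 4*(-E/2)) = 4 + (E/((3*E)) - (-2)*E) = 4 + (E*(1/(3*E)) + 2*E) = 4 + (⅓ + 2*E) = 13/3 + 2*E)
(36547 + v(-97, R(-13)))*(-30351 + 21835) = (36547 + (13/3 + 2*(-13)))*(-30351 + 21835) = (36547 + (13/3 - 26))*(-8516) = (36547 - 65/3)*(-8516) = (109576/3)*(-8516) = -933149216/3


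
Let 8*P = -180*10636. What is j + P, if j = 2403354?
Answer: 2164044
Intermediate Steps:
P = -239310 (P = (-180*10636)/8 = (⅛)*(-1914480) = -239310)
j + P = 2403354 - 239310 = 2164044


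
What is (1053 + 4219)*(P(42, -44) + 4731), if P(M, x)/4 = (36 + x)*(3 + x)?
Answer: 31858696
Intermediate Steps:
P(M, x) = 4*(3 + x)*(36 + x) (P(M, x) = 4*((36 + x)*(3 + x)) = 4*((3 + x)*(36 + x)) = 4*(3 + x)*(36 + x))
(1053 + 4219)*(P(42, -44) + 4731) = (1053 + 4219)*((432 + 4*(-44)² + 156*(-44)) + 4731) = 5272*((432 + 4*1936 - 6864) + 4731) = 5272*((432 + 7744 - 6864) + 4731) = 5272*(1312 + 4731) = 5272*6043 = 31858696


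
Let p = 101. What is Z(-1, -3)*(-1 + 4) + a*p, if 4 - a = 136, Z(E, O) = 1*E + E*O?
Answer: -13326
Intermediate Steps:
Z(E, O) = E + E*O
a = -132 (a = 4 - 1*136 = 4 - 136 = -132)
Z(-1, -3)*(-1 + 4) + a*p = (-(1 - 3))*(-1 + 4) - 132*101 = -1*(-2)*3 - 13332 = 2*3 - 13332 = 6 - 13332 = -13326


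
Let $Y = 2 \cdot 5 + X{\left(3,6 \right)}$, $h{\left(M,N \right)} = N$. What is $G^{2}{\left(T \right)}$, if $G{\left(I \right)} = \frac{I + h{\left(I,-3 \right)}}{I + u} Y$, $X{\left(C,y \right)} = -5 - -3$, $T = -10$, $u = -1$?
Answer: $\frac{10816}{121} \approx 89.388$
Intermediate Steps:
$X{\left(C,y \right)} = -2$ ($X{\left(C,y \right)} = -5 + 3 = -2$)
$Y = 8$ ($Y = 2 \cdot 5 - 2 = 10 - 2 = 8$)
$G{\left(I \right)} = \frac{8 \left(-3 + I\right)}{-1 + I}$ ($G{\left(I \right)} = \frac{I - 3}{I - 1} \cdot 8 = \frac{-3 + I}{-1 + I} 8 = \frac{8 \left(-3 + I\right)}{-1 + I}$)
$G^{2}{\left(T \right)} = \left(\frac{8 \left(-3 - 10\right)}{-1 - 10}\right)^{2} = \left(8 \frac{1}{-11} \left(-13\right)\right)^{2} = \left(8 \left(- \frac{1}{11}\right) \left(-13\right)\right)^{2} = \left(\frac{104}{11}\right)^{2} = \frac{10816}{121}$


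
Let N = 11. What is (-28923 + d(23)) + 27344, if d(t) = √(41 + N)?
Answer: -1579 + 2*√13 ≈ -1571.8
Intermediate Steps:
d(t) = 2*√13 (d(t) = √(41 + 11) = √52 = 2*√13)
(-28923 + d(23)) + 27344 = (-28923 + 2*√13) + 27344 = -1579 + 2*√13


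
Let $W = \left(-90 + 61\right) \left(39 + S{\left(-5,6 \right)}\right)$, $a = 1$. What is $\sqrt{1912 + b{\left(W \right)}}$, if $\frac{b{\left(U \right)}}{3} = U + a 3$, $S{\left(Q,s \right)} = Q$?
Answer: $i \sqrt{1037} \approx 32.203 i$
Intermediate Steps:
$W = -986$ ($W = \left(-90 + 61\right) \left(39 - 5\right) = \left(-29\right) 34 = -986$)
$b{\left(U \right)} = 9 + 3 U$ ($b{\left(U \right)} = 3 \left(U + 1 \cdot 3\right) = 3 \left(U + 3\right) = 3 \left(3 + U\right) = 9 + 3 U$)
$\sqrt{1912 + b{\left(W \right)}} = \sqrt{1912 + \left(9 + 3 \left(-986\right)\right)} = \sqrt{1912 + \left(9 - 2958\right)} = \sqrt{1912 - 2949} = \sqrt{-1037} = i \sqrt{1037}$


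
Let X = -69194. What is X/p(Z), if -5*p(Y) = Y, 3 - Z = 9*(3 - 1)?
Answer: -69194/3 ≈ -23065.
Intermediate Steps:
Z = -15 (Z = 3 - 9*(3 - 1) = 3 - 9*2 = 3 - 1*18 = 3 - 18 = -15)
p(Y) = -Y/5
X/p(Z) = -69194/((-1/5*(-15))) = -69194/3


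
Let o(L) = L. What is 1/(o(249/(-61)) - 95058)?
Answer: -61/5798787 ≈ -1.0519e-5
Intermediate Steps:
1/(o(249/(-61)) - 95058) = 1/(249/(-61) - 95058) = 1/(249*(-1/61) - 95058) = 1/(-249/61 - 95058) = 1/(-5798787/61) = -61/5798787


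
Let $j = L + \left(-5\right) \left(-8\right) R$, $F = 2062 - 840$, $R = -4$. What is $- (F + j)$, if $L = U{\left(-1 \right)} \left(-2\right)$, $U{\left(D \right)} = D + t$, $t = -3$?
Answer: $-1070$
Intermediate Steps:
$F = 1222$ ($F = 2062 - 840 = 1222$)
$U{\left(D \right)} = -3 + D$ ($U{\left(D \right)} = D - 3 = -3 + D$)
$L = 8$ ($L = \left(-3 - 1\right) \left(-2\right) = \left(-4\right) \left(-2\right) = 8$)
$j = -152$ ($j = 8 + \left(-5\right) \left(-8\right) \left(-4\right) = 8 + 40 \left(-4\right) = 8 - 160 = -152$)
$- (F + j) = - (1222 - 152) = \left(-1\right) 1070 = -1070$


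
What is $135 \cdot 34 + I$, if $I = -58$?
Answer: $4532$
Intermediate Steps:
$135 \cdot 34 + I = 135 \cdot 34 - 58 = 4590 - 58 = 4532$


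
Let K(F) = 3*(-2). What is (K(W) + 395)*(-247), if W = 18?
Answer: -96083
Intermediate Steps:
K(F) = -6
(K(W) + 395)*(-247) = (-6 + 395)*(-247) = 389*(-247) = -96083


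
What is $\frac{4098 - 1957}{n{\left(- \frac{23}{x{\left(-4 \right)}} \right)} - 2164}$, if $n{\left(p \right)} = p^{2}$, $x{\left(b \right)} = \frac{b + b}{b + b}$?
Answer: $- \frac{2141}{1635} \approx -1.3095$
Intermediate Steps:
$x{\left(b \right)} = 1$ ($x{\left(b \right)} = \frac{2 b}{2 b} = 2 b \frac{1}{2 b} = 1$)
$\frac{4098 - 1957}{n{\left(- \frac{23}{x{\left(-4 \right)}} \right)} - 2164} = \frac{4098 - 1957}{\left(- \frac{23}{1}\right)^{2} - 2164} = \frac{2141}{\left(\left(-23\right) 1\right)^{2} - 2164} = \frac{2141}{\left(-23\right)^{2} - 2164} = \frac{2141}{529 - 2164} = \frac{2141}{-1635} = 2141 \left(- \frac{1}{1635}\right) = - \frac{2141}{1635}$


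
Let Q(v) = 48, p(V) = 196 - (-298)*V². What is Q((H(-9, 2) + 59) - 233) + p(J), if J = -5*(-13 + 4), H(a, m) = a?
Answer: 603694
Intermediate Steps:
J = 45 (J = -5*(-9) = 45)
p(V) = 196 + 298*V²
Q((H(-9, 2) + 59) - 233) + p(J) = 48 + (196 + 298*45²) = 48 + (196 + 298*2025) = 48 + (196 + 603450) = 48 + 603646 = 603694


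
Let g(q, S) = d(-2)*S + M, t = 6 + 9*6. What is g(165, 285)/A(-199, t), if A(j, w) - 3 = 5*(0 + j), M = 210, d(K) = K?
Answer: 45/124 ≈ 0.36290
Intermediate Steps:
t = 60 (t = 6 + 54 = 60)
g(q, S) = 210 - 2*S (g(q, S) = -2*S + 210 = 210 - 2*S)
A(j, w) = 3 + 5*j (A(j, w) = 3 + 5*(0 + j) = 3 + 5*j)
g(165, 285)/A(-199, t) = (210 - 2*285)/(3 + 5*(-199)) = (210 - 570)/(3 - 995) = -360/(-992) = -360*(-1/992) = 45/124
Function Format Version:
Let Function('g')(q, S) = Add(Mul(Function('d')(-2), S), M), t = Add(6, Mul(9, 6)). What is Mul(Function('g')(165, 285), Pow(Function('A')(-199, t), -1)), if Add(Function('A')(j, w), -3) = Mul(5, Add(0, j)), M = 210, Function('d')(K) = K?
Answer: Rational(45, 124) ≈ 0.36290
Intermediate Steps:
t = 60 (t = Add(6, 54) = 60)
Function('g')(q, S) = Add(210, Mul(-2, S)) (Function('g')(q, S) = Add(Mul(-2, S), 210) = Add(210, Mul(-2, S)))
Function('A')(j, w) = Add(3, Mul(5, j)) (Function('A')(j, w) = Add(3, Mul(5, Add(0, j))) = Add(3, Mul(5, j)))
Mul(Function('g')(165, 285), Pow(Function('A')(-199, t), -1)) = Mul(Add(210, Mul(-2, 285)), Pow(Add(3, Mul(5, -199)), -1)) = Mul(Add(210, -570), Pow(Add(3, -995), -1)) = Mul(-360, Pow(-992, -1)) = Mul(-360, Rational(-1, 992)) = Rational(45, 124)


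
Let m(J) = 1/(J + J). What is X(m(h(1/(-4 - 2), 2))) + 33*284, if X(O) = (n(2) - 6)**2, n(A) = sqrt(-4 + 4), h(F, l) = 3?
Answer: 9408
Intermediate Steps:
n(A) = 0 (n(A) = sqrt(0) = 0)
m(J) = 1/(2*J)
X(O) = 36 (X(O) = (0 - 6)**2 = (-6)**2 = 36)
X(m(h(1/(-4 - 2), 2))) + 33*284 = 36 + 33*284 = 36 + 9372 = 9408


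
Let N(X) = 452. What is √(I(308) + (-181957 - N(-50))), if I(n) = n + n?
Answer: I*√181793 ≈ 426.37*I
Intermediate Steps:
I(n) = 2*n
√(I(308) + (-181957 - N(-50))) = √(2*308 + (-181957 - 1*452)) = √(616 + (-181957 - 452)) = √(616 - 182409) = √(-181793) = I*√181793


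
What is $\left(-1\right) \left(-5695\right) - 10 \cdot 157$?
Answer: $4125$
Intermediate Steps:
$\left(-1\right) \left(-5695\right) - 10 \cdot 157 = 5695 - 1570 = 4125$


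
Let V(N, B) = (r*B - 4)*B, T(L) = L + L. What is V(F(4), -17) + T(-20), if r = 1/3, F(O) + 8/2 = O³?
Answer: 373/3 ≈ 124.33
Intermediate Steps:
F(O) = -4 + O³
T(L) = 2*L
r = ⅓ ≈ 0.33333
V(N, B) = B*(-4 + B/3) (V(N, B) = (B/3 - 4)*B = (-4 + B/3)*B = B*(-4 + B/3))
V(F(4), -17) + T(-20) = (⅓)*(-17)*(-12 - 17) + 2*(-20) = (⅓)*(-17)*(-29) - 40 = 493/3 - 40 = 373/3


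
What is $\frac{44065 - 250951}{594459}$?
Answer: $- \frac{1682}{4833} \approx -0.34802$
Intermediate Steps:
$\frac{44065 - 250951}{594459} = \left(-206886\right) \frac{1}{594459} = - \frac{1682}{4833}$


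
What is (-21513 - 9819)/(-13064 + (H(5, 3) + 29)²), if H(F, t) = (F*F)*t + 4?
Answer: 1119/50 ≈ 22.380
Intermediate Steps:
H(F, t) = 4 + t*F² (H(F, t) = F²*t + 4 = t*F² + 4 = 4 + t*F²)
(-21513 - 9819)/(-13064 + (H(5, 3) + 29)²) = (-21513 - 9819)/(-13064 + ((4 + 3*5²) + 29)²) = -31332/(-13064 + ((4 + 3*25) + 29)²) = -31332/(-13064 + ((4 + 75) + 29)²) = -31332/(-13064 + (79 + 29)²) = -31332/(-13064 + 108²) = -31332/(-13064 + 11664) = -31332/(-1400) = -31332*(-1/1400) = 1119/50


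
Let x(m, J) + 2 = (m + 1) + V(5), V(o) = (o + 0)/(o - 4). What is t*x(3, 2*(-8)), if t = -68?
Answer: -476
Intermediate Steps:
V(o) = o/(-4 + o)
x(m, J) = 4 + m (x(m, J) = -2 + ((m + 1) + 5/(-4 + 5)) = -2 + ((1 + m) + 5/1) = -2 + ((1 + m) + 5*1) = -2 + ((1 + m) + 5) = -2 + (6 + m) = 4 + m)
t*x(3, 2*(-8)) = -68*(4 + 3) = -68*7 = -476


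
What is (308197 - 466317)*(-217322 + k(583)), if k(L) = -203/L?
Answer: 20033634653480/583 ≈ 3.4363e+10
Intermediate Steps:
(308197 - 466317)*(-217322 + k(583)) = (308197 - 466317)*(-217322 - 203/583) = -158120*(-217322 - 203*1/583) = -158120*(-217322 - 203/583) = -158120*(-126698929/583) = 20033634653480/583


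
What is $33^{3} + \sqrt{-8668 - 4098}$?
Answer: $35937 + i \sqrt{12766} \approx 35937.0 + 112.99 i$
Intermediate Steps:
$33^{3} + \sqrt{-8668 - 4098} = 35937 + \sqrt{-12766} = 35937 + i \sqrt{12766}$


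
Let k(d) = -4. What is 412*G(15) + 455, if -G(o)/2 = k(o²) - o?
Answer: 16111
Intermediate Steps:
G(o) = 8 + 2*o (G(o) = -2*(-4 - o) = 8 + 2*o)
412*G(15) + 455 = 412*(8 + 2*15) + 455 = 412*(8 + 30) + 455 = 412*38 + 455 = 15656 + 455 = 16111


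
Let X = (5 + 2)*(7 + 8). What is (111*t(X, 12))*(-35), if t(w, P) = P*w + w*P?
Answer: -9790200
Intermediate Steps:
X = 105 (X = 7*15 = 105)
t(w, P) = 2*P*w (t(w, P) = P*w + P*w = 2*P*w)
(111*t(X, 12))*(-35) = (111*(2*12*105))*(-35) = (111*2520)*(-35) = 279720*(-35) = -9790200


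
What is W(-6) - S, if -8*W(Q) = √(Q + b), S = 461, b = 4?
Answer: -461 - I*√2/8 ≈ -461.0 - 0.17678*I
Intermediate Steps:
W(Q) = -√(4 + Q)/8 (W(Q) = -√(Q + 4)/8 = -√(4 + Q)/8)
W(-6) - S = -√(4 - 6)/8 - 1*461 = -I*√2/8 - 461 = -461 - I*√2/8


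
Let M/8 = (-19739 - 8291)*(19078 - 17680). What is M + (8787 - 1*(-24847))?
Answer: -313453886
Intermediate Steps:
M = -313487520 (M = 8*((-19739 - 8291)*(19078 - 17680)) = 8*(-28030*1398) = 8*(-39185940) = -313487520)
M + (8787 - 1*(-24847)) = -313487520 + (8787 - 1*(-24847)) = -313487520 + (8787 + 24847) = -313487520 + 33634 = -313453886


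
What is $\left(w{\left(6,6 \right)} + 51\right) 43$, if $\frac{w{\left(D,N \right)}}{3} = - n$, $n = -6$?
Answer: $2967$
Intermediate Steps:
$w{\left(D,N \right)} = 18$ ($w{\left(D,N \right)} = 3 \left(\left(-1\right) \left(-6\right)\right) = 3 \cdot 6 = 18$)
$\left(w{\left(6,6 \right)} + 51\right) 43 = \left(18 + 51\right) 43 = 69 \cdot 43 = 2967$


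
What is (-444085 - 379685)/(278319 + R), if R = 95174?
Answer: -823770/373493 ≈ -2.2056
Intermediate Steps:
(-444085 - 379685)/(278319 + R) = (-444085 - 379685)/(278319 + 95174) = -823770/373493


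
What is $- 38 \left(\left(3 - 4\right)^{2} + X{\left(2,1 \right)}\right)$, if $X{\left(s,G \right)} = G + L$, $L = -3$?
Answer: $38$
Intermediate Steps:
$X{\left(s,G \right)} = -3 + G$ ($X{\left(s,G \right)} = G - 3 = -3 + G$)
$- 38 \left(\left(3 - 4\right)^{2} + X{\left(2,1 \right)}\right) = - 38 \left(\left(3 - 4\right)^{2} + \left(-3 + 1\right)\right) = - 38 \left(\left(-1\right)^{2} - 2\right) = - 38 \left(1 - 2\right) = \left(-38\right) \left(-1\right) = 38$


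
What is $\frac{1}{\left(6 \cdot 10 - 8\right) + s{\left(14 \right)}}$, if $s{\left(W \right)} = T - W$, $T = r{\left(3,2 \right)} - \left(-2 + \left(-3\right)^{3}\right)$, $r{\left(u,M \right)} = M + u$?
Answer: $\frac{1}{72} \approx 0.013889$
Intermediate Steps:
$T = 34$ ($T = \left(2 + 3\right) - \left(-2 + \left(-3\right)^{3}\right) = 5 - \left(-2 - 27\right) = 5 - -29 = 5 + 29 = 34$)
$s{\left(W \right)} = 34 - W$
$\frac{1}{\left(6 \cdot 10 - 8\right) + s{\left(14 \right)}} = \frac{1}{\left(6 \cdot 10 - 8\right) + \left(34 - 14\right)} = \frac{1}{\left(60 - 8\right) + \left(34 - 14\right)} = \frac{1}{52 + 20} = \frac{1}{72}$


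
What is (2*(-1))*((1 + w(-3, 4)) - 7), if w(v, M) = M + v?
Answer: 10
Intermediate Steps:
(2*(-1))*((1 + w(-3, 4)) - 7) = (2*(-1))*((1 + (4 - 3)) - 7) = -2*((1 + 1) - 7) = -2*(2 - 7) = -2*(-5) = 10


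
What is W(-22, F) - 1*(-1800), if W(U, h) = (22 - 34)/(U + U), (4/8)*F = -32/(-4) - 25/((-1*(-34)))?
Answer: 19803/11 ≈ 1800.3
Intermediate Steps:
F = 247/17 (F = 2*(-32/(-4) - 25/((-1*(-34)))) = 2*(-32*(-¼) - 25/34) = 2*(8 - 25*1/34) = 2*(8 - 25/34) = 2*(247/34) = 247/17 ≈ 14.529)
W(U, h) = -6/U (W(U, h) = -12*1/(2*U) = -6/U)
W(-22, F) - 1*(-1800) = -6/(-22) - 1*(-1800) = -6*(-1/22) + 1800 = 3/11 + 1800 = 19803/11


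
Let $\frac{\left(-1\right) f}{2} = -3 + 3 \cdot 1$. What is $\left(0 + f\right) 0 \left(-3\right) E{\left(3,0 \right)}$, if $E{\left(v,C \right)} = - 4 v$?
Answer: $0$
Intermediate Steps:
$f = 0$ ($f = - 2 \left(-3 + 3 \cdot 1\right) = - 2 \left(-3 + 3\right) = \left(-2\right) 0 = 0$)
$\left(0 + f\right) 0 \left(-3\right) E{\left(3,0 \right)} = \left(0 + 0\right) 0 \left(-3\right) \left(\left(-4\right) 3\right) = 0 \cdot 0 \left(-12\right) = 0 \cdot 0 = 0$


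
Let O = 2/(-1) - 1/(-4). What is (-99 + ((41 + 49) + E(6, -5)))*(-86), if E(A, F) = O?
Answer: 1849/2 ≈ 924.50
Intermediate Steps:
O = -7/4 (O = 2*(-1) - 1*(-¼) = -2 + ¼ = -7/4 ≈ -1.7500)
E(A, F) = -7/4
(-99 + ((41 + 49) + E(6, -5)))*(-86) = (-99 + ((41 + 49) - 7/4))*(-86) = (-99 + (90 - 7/4))*(-86) = (-99 + 353/4)*(-86) = -43/4*(-86) = 1849/2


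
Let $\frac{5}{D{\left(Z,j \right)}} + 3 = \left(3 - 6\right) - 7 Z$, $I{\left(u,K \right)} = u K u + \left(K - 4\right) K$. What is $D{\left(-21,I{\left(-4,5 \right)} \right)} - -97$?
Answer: $\frac{13682}{141} \approx 97.035$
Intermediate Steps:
$I{\left(u,K \right)} = K u^{2} + K \left(-4 + K\right)$ ($I{\left(u,K \right)} = K u u + \left(-4 + K\right) K = K u^{2} + K \left(-4 + K\right)$)
$D{\left(Z,j \right)} = \frac{5}{-6 - 7 Z}$ ($D{\left(Z,j \right)} = \frac{5}{-3 - \left(3 + 7 Z\right)} = \frac{5}{-6 - 7 Z}$)
$D{\left(-21,I{\left(-4,5 \right)} \right)} - -97 = - \frac{5}{6 + 7 \left(-21\right)} - -97 = - \frac{5}{6 - 147} + 97 = - \frac{5}{-141} + 97 = \left(-5\right) \left(- \frac{1}{141}\right) + 97 = \frac{5}{141} + 97 = \frac{13682}{141}$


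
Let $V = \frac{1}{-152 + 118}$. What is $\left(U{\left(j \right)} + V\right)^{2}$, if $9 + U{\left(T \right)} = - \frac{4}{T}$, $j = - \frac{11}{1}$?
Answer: $\frac{10504081}{139876} \approx 75.096$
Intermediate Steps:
$j = -11$ ($j = \left(-11\right) 1 = -11$)
$V = - \frac{1}{34}$ ($V = \frac{1}{-34} = - \frac{1}{34} \approx -0.029412$)
$U{\left(T \right)} = -9 - \frac{4}{T}$
$\left(U{\left(j \right)} + V\right)^{2} = \left(\left(-9 - \frac{4}{-11}\right) - \frac{1}{34}\right)^{2} = \left(\left(-9 - - \frac{4}{11}\right) - \frac{1}{34}\right)^{2} = \left(\left(-9 + \frac{4}{11}\right) - \frac{1}{34}\right)^{2} = \left(- \frac{95}{11} - \frac{1}{34}\right)^{2} = \left(- \frac{3241}{374}\right)^{2} = \frac{10504081}{139876}$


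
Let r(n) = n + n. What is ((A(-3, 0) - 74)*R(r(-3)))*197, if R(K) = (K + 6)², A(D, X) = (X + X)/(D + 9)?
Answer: 0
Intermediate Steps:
A(D, X) = 2*X/(9 + D) (A(D, X) = (2*X)/(9 + D) = 2*X/(9 + D))
r(n) = 2*n
R(K) = (6 + K)²
((A(-3, 0) - 74)*R(r(-3)))*197 = ((2*0/(9 - 3) - 74)*(6 + 2*(-3))²)*197 = ((2*0/6 - 74)*(6 - 6)²)*197 = ((2*0*(⅙) - 74)*0²)*197 = ((0 - 74)*0)*197 = -74*0*197 = 0*197 = 0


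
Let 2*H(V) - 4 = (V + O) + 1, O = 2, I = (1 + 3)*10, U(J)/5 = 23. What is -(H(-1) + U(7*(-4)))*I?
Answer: -4720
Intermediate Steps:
U(J) = 115 (U(J) = 5*23 = 115)
I = 40 (I = 4*10 = 40)
H(V) = 7/2 + V/2 (H(V) = 2 + ((V + 2) + 1)/2 = 2 + ((2 + V) + 1)/2 = 2 + (3 + V)/2 = 2 + (3/2 + V/2) = 7/2 + V/2)
-(H(-1) + U(7*(-4)))*I = -((7/2 + (½)*(-1)) + 115)*40 = -((7/2 - ½) + 115)*40 = -(3 + 115)*40 = -118*40 = -1*4720 = -4720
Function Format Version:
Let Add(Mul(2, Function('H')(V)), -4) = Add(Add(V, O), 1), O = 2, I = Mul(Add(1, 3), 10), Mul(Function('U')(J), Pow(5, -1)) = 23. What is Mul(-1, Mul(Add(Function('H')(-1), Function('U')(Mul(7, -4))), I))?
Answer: -4720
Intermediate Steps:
Function('U')(J) = 115 (Function('U')(J) = Mul(5, 23) = 115)
I = 40 (I = Mul(4, 10) = 40)
Function('H')(V) = Add(Rational(7, 2), Mul(Rational(1, 2), V)) (Function('H')(V) = Add(2, Mul(Rational(1, 2), Add(Add(V, 2), 1))) = Add(2, Mul(Rational(1, 2), Add(Add(2, V), 1))) = Add(2, Mul(Rational(1, 2), Add(3, V))) = Add(2, Add(Rational(3, 2), Mul(Rational(1, 2), V))) = Add(Rational(7, 2), Mul(Rational(1, 2), V)))
Mul(-1, Mul(Add(Function('H')(-1), Function('U')(Mul(7, -4))), I)) = Mul(-1, Mul(Add(Add(Rational(7, 2), Mul(Rational(1, 2), -1)), 115), 40)) = Mul(-1, Mul(Add(Add(Rational(7, 2), Rational(-1, 2)), 115), 40)) = Mul(-1, Mul(Add(3, 115), 40)) = Mul(-1, Mul(118, 40)) = Mul(-1, 4720) = -4720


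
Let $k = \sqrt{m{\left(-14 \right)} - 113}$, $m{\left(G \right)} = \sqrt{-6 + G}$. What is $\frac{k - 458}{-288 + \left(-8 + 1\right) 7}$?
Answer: $\frac{458}{337} - \frac{\sqrt{-113 + 2 i \sqrt{5}}}{337} \approx 1.3584 - 0.03155 i$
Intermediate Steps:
$k = \sqrt{-113 + 2 i \sqrt{5}}$ ($k = \sqrt{\sqrt{-6 - 14} - 113} = \sqrt{\sqrt{-20} - 113} = \sqrt{2 i \sqrt{5} - 113} = \sqrt{-113 + 2 i \sqrt{5}} \approx 0.2103 + 10.632 i$)
$\frac{k - 458}{-288 + \left(-8 + 1\right) 7} = \frac{\sqrt{-113 + 2 i \sqrt{5}} - 458}{-288 + \left(-8 + 1\right) 7} = \frac{-458 + \sqrt{-113 + 2 i \sqrt{5}}}{-288 - 49} = \frac{-458 + \sqrt{-113 + 2 i \sqrt{5}}}{-337} = \left(-458 + \sqrt{-113 + 2 i \sqrt{5}}\right) \left(- \frac{1}{337}\right) = \frac{458}{337} - \frac{\sqrt{-113 + 2 i \sqrt{5}}}{337}$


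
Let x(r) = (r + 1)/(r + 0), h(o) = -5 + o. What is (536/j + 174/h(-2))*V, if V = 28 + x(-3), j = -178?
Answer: -1493132/1869 ≈ -798.89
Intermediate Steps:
x(r) = (1 + r)/r
V = 86/3 (V = 28 + (1 - 3)/(-3) = 28 - ⅓*(-2) = 28 + ⅔ = 86/3 ≈ 28.667)
(536/j + 174/h(-2))*V = (536/(-178) + 174/(-5 - 2))*(86/3) = (536*(-1/178) + 174/(-7))*(86/3) = (-268/89 + 174*(-⅐))*(86/3) = (-268/89 - 174/7)*(86/3) = -17362/623*86/3 = -1493132/1869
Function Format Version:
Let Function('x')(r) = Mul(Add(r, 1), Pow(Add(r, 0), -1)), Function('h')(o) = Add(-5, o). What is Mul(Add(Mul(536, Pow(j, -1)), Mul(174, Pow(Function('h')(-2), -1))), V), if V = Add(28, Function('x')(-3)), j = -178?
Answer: Rational(-1493132, 1869) ≈ -798.89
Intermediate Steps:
Function('x')(r) = Mul(Pow(r, -1), Add(1, r)) (Function('x')(r) = Mul(Add(1, r), Pow(r, -1)) = Mul(Pow(r, -1), Add(1, r)))
V = Rational(86, 3) (V = Add(28, Mul(Pow(-3, -1), Add(1, -3))) = Add(28, Mul(Rational(-1, 3), -2)) = Add(28, Rational(2, 3)) = Rational(86, 3) ≈ 28.667)
Mul(Add(Mul(536, Pow(j, -1)), Mul(174, Pow(Function('h')(-2), -1))), V) = Mul(Add(Mul(536, Pow(-178, -1)), Mul(174, Pow(Add(-5, -2), -1))), Rational(86, 3)) = Mul(Add(Mul(536, Rational(-1, 178)), Mul(174, Pow(-7, -1))), Rational(86, 3)) = Mul(Add(Rational(-268, 89), Mul(174, Rational(-1, 7))), Rational(86, 3)) = Mul(Add(Rational(-268, 89), Rational(-174, 7)), Rational(86, 3)) = Mul(Rational(-17362, 623), Rational(86, 3)) = Rational(-1493132, 1869)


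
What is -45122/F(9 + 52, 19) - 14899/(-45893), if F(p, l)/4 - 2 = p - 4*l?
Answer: 1035779347/1193218 ≈ 868.06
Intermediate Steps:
F(p, l) = 8 - 16*l + 4*p (F(p, l) = 8 + 4*(p - 4*l) = 8 + (-16*l + 4*p) = 8 - 16*l + 4*p)
-45122/F(9 + 52, 19) - 14899/(-45893) = -45122/(8 - 16*19 + 4*(9 + 52)) - 14899/(-45893) = -45122/(8 - 304 + 4*61) - 14899*(-1/45893) = -45122/(8 - 304 + 244) + 14899/45893 = -45122/(-52) + 14899/45893 = -45122*(-1/52) + 14899/45893 = 22561/26 + 14899/45893 = 1035779347/1193218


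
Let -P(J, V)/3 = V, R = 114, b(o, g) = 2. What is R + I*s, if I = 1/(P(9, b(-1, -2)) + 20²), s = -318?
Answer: 22299/197 ≈ 113.19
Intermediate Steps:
P(J, V) = -3*V
I = 1/394 (I = 1/(-3*2 + 20²) = 1/(-6 + 400) = 1/394 ≈ 0.0025381)
R + I*s = 114 + (1/394)*(-318) = 114 - 159/197 = 22299/197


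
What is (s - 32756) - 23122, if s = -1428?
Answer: -57306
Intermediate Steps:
(s - 32756) - 23122 = (-1428 - 32756) - 23122 = -34184 - 23122 = -57306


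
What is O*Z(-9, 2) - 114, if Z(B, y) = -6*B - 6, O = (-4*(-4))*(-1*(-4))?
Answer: 2958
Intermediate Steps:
O = 64 (O = 16*4 = 64)
Z(B, y) = -6 - 6*B
O*Z(-9, 2) - 114 = 64*(-6 - 6*(-9)) - 114 = 64*(-6 + 54) - 114 = 64*48 - 114 = 3072 - 114 = 2958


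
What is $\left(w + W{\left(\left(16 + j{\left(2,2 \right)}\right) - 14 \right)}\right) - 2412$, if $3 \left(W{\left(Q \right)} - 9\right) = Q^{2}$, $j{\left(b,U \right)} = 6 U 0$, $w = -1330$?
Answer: $- \frac{11195}{3} \approx -3731.7$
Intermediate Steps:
$j{\left(b,U \right)} = 0$
$W{\left(Q \right)} = 9 + \frac{Q^{2}}{3}$
$\left(w + W{\left(\left(16 + j{\left(2,2 \right)}\right) - 14 \right)}\right) - 2412 = \left(-1330 + \left(9 + \frac{\left(\left(16 + 0\right) - 14\right)^{2}}{3}\right)\right) - 2412 = \left(-1330 + \left(9 + \frac{\left(16 - 14\right)^{2}}{3}\right)\right) - 2412 = \left(-1330 + \left(9 + \frac{2^{2}}{3}\right)\right) - 2412 = \left(-1330 + \left(9 + \frac{1}{3} \cdot 4\right)\right) - 2412 = \left(-1330 + \left(9 + \frac{4}{3}\right)\right) - 2412 = \left(-1330 + \frac{31}{3}\right) - 2412 = - \frac{3959}{3} - 2412 = - \frac{11195}{3}$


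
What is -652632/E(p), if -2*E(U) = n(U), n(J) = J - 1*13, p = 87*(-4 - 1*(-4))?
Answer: -1305264/13 ≈ -1.0040e+5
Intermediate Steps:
p = 0 (p = 87*(-4 + 4) = 87*0 = 0)
n(J) = -13 + J (n(J) = J - 13 = -13 + J)
E(U) = 13/2 - U/2 (E(U) = -(-13 + U)/2 = 13/2 - U/2)
-652632/E(p) = -652632/(13/2 - ½*0) = -652632/(13/2 + 0) = -652632/13/2 = -652632*2/13 = -1305264/13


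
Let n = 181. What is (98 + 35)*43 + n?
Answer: 5900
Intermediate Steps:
(98 + 35)*43 + n = (98 + 35)*43 + 181 = 133*43 + 181 = 5719 + 181 = 5900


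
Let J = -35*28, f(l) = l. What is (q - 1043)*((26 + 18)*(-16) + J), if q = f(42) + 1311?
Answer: -522040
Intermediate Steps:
J = -980
q = 1353 (q = 42 + 1311 = 1353)
(q - 1043)*((26 + 18)*(-16) + J) = (1353 - 1043)*((26 + 18)*(-16) - 980) = 310*(44*(-16) - 980) = 310*(-704 - 980) = 310*(-1684) = -522040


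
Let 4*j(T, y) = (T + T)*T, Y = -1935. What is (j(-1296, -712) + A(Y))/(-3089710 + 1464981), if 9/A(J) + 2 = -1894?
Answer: -530758653/1026828728 ≈ -0.51689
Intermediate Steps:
j(T, y) = T**2/2 (j(T, y) = ((T + T)*T)/4 = ((2*T)*T)/4 = (2*T**2)/4 = T**2/2)
A(J) = -3/632 (A(J) = 9/(-2 - 1894) = 9/(-1896) = 9*(-1/1896) = -3/632)
(j(-1296, -712) + A(Y))/(-3089710 + 1464981) = ((1/2)*(-1296)**2 - 3/632)/(-3089710 + 1464981) = ((1/2)*1679616 - 3/632)/(-1624729) = (839808 - 3/632)*(-1/1624729) = (530758653/632)*(-1/1624729) = -530758653/1026828728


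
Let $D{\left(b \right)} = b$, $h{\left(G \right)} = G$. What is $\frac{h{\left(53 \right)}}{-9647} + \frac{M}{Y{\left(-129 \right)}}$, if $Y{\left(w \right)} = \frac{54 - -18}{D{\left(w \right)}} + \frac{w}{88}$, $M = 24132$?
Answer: $- \frac{293640306221}{24628791} \approx -11923.0$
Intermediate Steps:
$Y{\left(w \right)} = \frac{72}{w} + \frac{w}{88}$ ($Y{\left(w \right)} = \frac{54 - -18}{w} + \frac{w}{88} = \frac{54 + 18}{w} + w \frac{1}{88} = \frac{72}{w} + \frac{w}{88}$)
$\frac{h{\left(53 \right)}}{-9647} + \frac{M}{Y{\left(-129 \right)}} = \frac{53}{-9647} + \frac{24132}{\frac{72}{-129} + \frac{1}{88} \left(-129\right)} = 53 \left(- \frac{1}{9647}\right) + \frac{24132}{72 \left(- \frac{1}{129}\right) - \frac{129}{88}} = - \frac{53}{9647} + \frac{24132}{- \frac{24}{43} - \frac{129}{88}} = - \frac{53}{9647} + \frac{24132}{- \frac{7659}{3784}} = - \frac{53}{9647} + 24132 \left(- \frac{3784}{7659}\right) = - \frac{53}{9647} - \frac{30438496}{2553} = - \frac{293640306221}{24628791}$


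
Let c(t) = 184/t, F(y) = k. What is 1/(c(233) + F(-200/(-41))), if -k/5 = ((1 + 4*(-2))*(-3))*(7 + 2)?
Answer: -233/220001 ≈ -0.0010591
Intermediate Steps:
k = -945 (k = -5*(1 + 4*(-2))*(-3)*(7 + 2) = -5*(1 - 8)*(-3)*9 = -5*(-7*(-3))*9 = -105*9 = -5*189 = -945)
F(y) = -945
1/(c(233) + F(-200/(-41))) = 1/(184/233 - 945) = 1/(-220001/233) = -233/220001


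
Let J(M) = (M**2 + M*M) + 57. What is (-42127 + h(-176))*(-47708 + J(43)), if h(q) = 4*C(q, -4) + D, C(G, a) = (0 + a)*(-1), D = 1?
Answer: 1850860830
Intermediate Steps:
C(G, a) = -a (C(G, a) = a*(-1) = -a)
h(q) = 17 (h(q) = 4*(-1*(-4)) + 1 = 4*4 + 1 = 16 + 1 = 17)
J(M) = 57 + 2*M**2 (J(M) = (M**2 + M**2) + 57 = 2*M**2 + 57 = 57 + 2*M**2)
(-42127 + h(-176))*(-47708 + J(43)) = (-42127 + 17)*(-47708 + (57 + 2*43**2)) = -42110*(-47708 + (57 + 2*1849)) = -42110*(-47708 + (57 + 3698)) = -42110*(-47708 + 3755) = -42110*(-43953) = 1850860830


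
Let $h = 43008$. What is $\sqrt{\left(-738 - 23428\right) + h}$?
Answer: $\sqrt{18842} \approx 137.27$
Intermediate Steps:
$\sqrt{\left(-738 - 23428\right) + h} = \sqrt{\left(-738 - 23428\right) + 43008} = \sqrt{-24166 + 43008} = \sqrt{18842}$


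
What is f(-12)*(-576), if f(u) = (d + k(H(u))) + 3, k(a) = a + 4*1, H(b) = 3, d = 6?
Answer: -9216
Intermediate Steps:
k(a) = 4 + a (k(a) = a + 4 = 4 + a)
f(u) = 16 (f(u) = (6 + (4 + 3)) + 3 = (6 + 7) + 3 = 13 + 3 = 16)
f(-12)*(-576) = 16*(-576) = -9216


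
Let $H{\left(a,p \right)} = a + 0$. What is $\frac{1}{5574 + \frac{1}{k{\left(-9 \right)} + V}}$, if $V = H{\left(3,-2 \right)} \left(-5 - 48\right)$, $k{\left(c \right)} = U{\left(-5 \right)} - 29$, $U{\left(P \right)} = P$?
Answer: $\frac{193}{1075781} \approx 0.0001794$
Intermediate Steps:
$k{\left(c \right)} = -34$ ($k{\left(c \right)} = -5 - 29 = -34$)
$H{\left(a,p \right)} = a$
$V = -159$ ($V = 3 \left(-5 - 48\right) = 3 \left(-53\right) = -159$)
$\frac{1}{5574 + \frac{1}{k{\left(-9 \right)} + V}} = \frac{1}{5574 + \frac{1}{-34 - 159}} = \frac{1}{5574 + \frac{1}{-193}} = \frac{1}{5574 - \frac{1}{193}} = \frac{1}{\frac{1075781}{193}} = \frac{193}{1075781}$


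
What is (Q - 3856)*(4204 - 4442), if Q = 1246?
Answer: 621180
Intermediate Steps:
(Q - 3856)*(4204 - 4442) = (1246 - 3856)*(4204 - 4442) = -2610*(-238) = 621180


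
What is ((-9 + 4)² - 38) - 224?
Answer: -237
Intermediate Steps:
((-9 + 4)² - 38) - 224 = ((-5)² - 38) - 224 = (25 - 38) - 224 = -13 - 224 = -237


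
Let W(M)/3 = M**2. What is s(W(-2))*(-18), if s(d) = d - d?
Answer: 0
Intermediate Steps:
W(M) = 3*M**2
s(d) = 0
s(W(-2))*(-18) = 0*(-18) = 0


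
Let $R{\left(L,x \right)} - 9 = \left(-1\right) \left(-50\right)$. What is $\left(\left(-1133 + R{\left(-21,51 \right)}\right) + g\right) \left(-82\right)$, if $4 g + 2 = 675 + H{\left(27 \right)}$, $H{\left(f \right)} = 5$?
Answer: $74169$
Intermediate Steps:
$R{\left(L,x \right)} = 59$ ($R{\left(L,x \right)} = 9 - -50 = 9 + 50 = 59$)
$g = \frac{339}{2}$ ($g = - \frac{1}{2} + \frac{675 + 5}{4} = - \frac{1}{2} + \frac{1}{4} \cdot 680 = - \frac{1}{2} + 170 = \frac{339}{2} \approx 169.5$)
$\left(\left(-1133 + R{\left(-21,51 \right)}\right) + g\right) \left(-82\right) = \left(\left(-1133 + 59\right) + \frac{339}{2}\right) \left(-82\right) = \left(-1074 + \frac{339}{2}\right) \left(-82\right) = \left(- \frac{1809}{2}\right) \left(-82\right) = 74169$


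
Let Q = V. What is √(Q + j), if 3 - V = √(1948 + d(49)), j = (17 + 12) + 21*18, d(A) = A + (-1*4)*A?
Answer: √(410 - √1801) ≈ 19.172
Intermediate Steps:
d(A) = -3*A (d(A) = A - 4*A = -3*A)
j = 407 (j = 29 + 378 = 407)
V = 3 - √1801 (V = 3 - √(1948 - 3*49) = 3 - √(1948 - 147) = 3 - √1801 ≈ -39.438)
Q = 3 - √1801 ≈ -39.438
√(Q + j) = √((3 - √1801) + 407) = √(410 - √1801)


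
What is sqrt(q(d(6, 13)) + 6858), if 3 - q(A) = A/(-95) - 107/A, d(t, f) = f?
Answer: sqrt(10477331215)/1235 ≈ 82.882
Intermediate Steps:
q(A) = 3 + 107/A + A/95 (q(A) = 3 - (A/(-95) - 107/A) = 3 - (A*(-1/95) - 107/A) = 3 - (-A/95 - 107/A) = 3 - (-107/A - A/95) = 3 + (107/A + A/95) = 3 + 107/A + A/95)
sqrt(q(d(6, 13)) + 6858) = sqrt((3 + 107/13 + (1/95)*13) + 6858) = sqrt((3 + 107*(1/13) + 13/95) + 6858) = sqrt((3 + 107/13 + 13/95) + 6858) = sqrt(14039/1235 + 6858) = sqrt(8483669/1235) = sqrt(10477331215)/1235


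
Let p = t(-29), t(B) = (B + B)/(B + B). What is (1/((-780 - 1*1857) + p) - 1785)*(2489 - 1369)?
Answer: -1317473080/659 ≈ -1.9992e+6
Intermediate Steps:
t(B) = 1 (t(B) = (2*B)/((2*B)) = (2*B)*(1/(2*B)) = 1)
p = 1
(1/((-780 - 1*1857) + p) - 1785)*(2489 - 1369) = (1/((-780 - 1*1857) + 1) - 1785)*(2489 - 1369) = (1/((-780 - 1857) + 1) - 1785)*1120 = (1/(-2637 + 1) - 1785)*1120 = (1/(-2636) - 1785)*1120 = (-1/2636 - 1785)*1120 = -4705261/2636*1120 = -1317473080/659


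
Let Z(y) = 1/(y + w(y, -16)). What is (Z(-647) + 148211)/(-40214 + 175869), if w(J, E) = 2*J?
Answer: 57535510/52661271 ≈ 1.0926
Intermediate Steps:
Z(y) = 1/(3*y) (Z(y) = 1/(y + 2*y) = 1/(3*y))
(Z(-647) + 148211)/(-40214 + 175869) = ((⅓)/(-647) + 148211)/(-40214 + 175869) = ((⅓)*(-1/647) + 148211)/135655 = (-1/1941 + 148211)*(1/135655) = (287677550/1941)*(1/135655) = 57535510/52661271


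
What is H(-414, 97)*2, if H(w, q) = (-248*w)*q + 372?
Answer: 19919112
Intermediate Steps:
H(w, q) = 372 - 248*q*w (H(w, q) = -248*q*w + 372 = 372 - 248*q*w)
H(-414, 97)*2 = (372 - 248*97*(-414))*2 = (372 + 9959184)*2 = 9959556*2 = 19919112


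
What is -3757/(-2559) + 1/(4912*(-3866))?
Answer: 71344645985/48594877728 ≈ 1.4682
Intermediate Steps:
-3757/(-2559) + 1/(4912*(-3866)) = -3757*(-1/2559) + (1/4912)*(-1/3866) = 3757/2559 - 1/18989792 = 71344645985/48594877728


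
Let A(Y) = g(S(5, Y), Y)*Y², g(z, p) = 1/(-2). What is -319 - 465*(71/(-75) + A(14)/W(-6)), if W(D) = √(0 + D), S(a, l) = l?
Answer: 606/5 - 7595*I*√6 ≈ 121.2 - 18604.0*I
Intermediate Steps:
g(z, p) = -½
W(D) = √D
A(Y) = -Y²/2
-319 - 465*(71/(-75) + A(14)/W(-6)) = -319 - 465*(71/(-75) + (-½*14²)/(√(-6))) = -319 - 465*(71*(-1/75) + (-½*196)/((I*√6))) = -319 - 465*(-71/75 - (-49)*I*√6/3) = -319 - 465*(-71/75 + 49*I*√6/3) = -319 + (2201/5 - 7595*I*√6) = 606/5 - 7595*I*√6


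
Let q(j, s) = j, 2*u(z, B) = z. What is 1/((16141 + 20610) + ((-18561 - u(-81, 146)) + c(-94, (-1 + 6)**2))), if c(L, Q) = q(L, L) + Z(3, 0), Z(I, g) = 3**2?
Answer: 2/36291 ≈ 5.5110e-5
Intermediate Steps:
u(z, B) = z/2
Z(I, g) = 9
c(L, Q) = 9 + L (c(L, Q) = L + 9 = 9 + L)
1/((16141 + 20610) + ((-18561 - u(-81, 146)) + c(-94, (-1 + 6)**2))) = 1/((16141 + 20610) + ((-18561 - (-81)/2) + (9 - 94))) = 1/(36751 + ((-18561 - 1*(-81/2)) - 85)) = 1/(36751 + ((-18561 + 81/2) - 85)) = 1/(36751 + (-37041/2 - 85)) = 1/(36751 - 37211/2) = 1/(36291/2) = 2/36291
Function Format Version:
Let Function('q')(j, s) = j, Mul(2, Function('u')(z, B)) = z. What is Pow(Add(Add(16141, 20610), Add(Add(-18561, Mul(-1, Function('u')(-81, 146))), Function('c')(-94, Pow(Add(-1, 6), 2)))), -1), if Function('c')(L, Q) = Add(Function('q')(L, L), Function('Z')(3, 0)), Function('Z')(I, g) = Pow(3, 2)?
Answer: Rational(2, 36291) ≈ 5.5110e-5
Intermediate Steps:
Function('u')(z, B) = Mul(Rational(1, 2), z)
Function('Z')(I, g) = 9
Function('c')(L, Q) = Add(9, L) (Function('c')(L, Q) = Add(L, 9) = Add(9, L))
Pow(Add(Add(16141, 20610), Add(Add(-18561, Mul(-1, Function('u')(-81, 146))), Function('c')(-94, Pow(Add(-1, 6), 2)))), -1) = Pow(Add(Add(16141, 20610), Add(Add(-18561, Mul(-1, Mul(Rational(1, 2), -81))), Add(9, -94))), -1) = Pow(Add(36751, Add(Add(-18561, Mul(-1, Rational(-81, 2))), -85)), -1) = Pow(Add(36751, Add(Add(-18561, Rational(81, 2)), -85)), -1) = Pow(Add(36751, Add(Rational(-37041, 2), -85)), -1) = Pow(Add(36751, Rational(-37211, 2)), -1) = Pow(Rational(36291, 2), -1) = Rational(2, 36291)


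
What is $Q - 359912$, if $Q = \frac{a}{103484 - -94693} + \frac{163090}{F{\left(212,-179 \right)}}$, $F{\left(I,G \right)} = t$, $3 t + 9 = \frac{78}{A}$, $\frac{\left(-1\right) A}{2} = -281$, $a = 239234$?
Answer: $- \frac{6828272721503}{16448691} \approx -4.1513 \cdot 10^{5}$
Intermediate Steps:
$A = 562$ ($A = \left(-2\right) \left(-281\right) = 562$)
$t = - \frac{830}{281}$ ($t = -3 + \frac{78 \cdot \frac{1}{562}}{3} = -3 + \frac{1}{3} \cdot \frac{39}{281} = -3 + \frac{13}{281} = - \frac{830}{281} \approx -2.9537$)
$F{\left(I,G \right)} = - \frac{830}{281}$
$Q = - \frac{908191446311}{16448691}$ ($Q = \frac{239234}{103484 - -94693} + \frac{163090}{- \frac{830}{281}} = \frac{239234}{103484 + 94693} + 163090 \left(- \frac{281}{830}\right) = \frac{239234}{198177} - \frac{4582829}{83} = - \frac{908191446311}{16448691} \approx -55214.0$)
$Q - 359912 = - \frac{908191446311}{16448691} - 359912 = - \frac{6828272721503}{16448691}$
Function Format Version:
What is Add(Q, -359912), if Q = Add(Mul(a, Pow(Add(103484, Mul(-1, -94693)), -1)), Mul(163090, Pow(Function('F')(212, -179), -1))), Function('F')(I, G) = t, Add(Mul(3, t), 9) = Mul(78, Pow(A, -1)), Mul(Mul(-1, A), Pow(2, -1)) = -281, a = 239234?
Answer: Rational(-6828272721503, 16448691) ≈ -4.1513e+5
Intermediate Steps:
A = 562 (A = Mul(-2, -281) = 562)
t = Rational(-830, 281) (t = Add(-3, Mul(Rational(1, 3), Mul(78, Pow(562, -1)))) = Add(-3, Mul(Rational(1, 3), Mul(78, Rational(1, 562)))) = Add(-3, Mul(Rational(1, 3), Rational(39, 281))) = Add(-3, Rational(13, 281)) = Rational(-830, 281) ≈ -2.9537)
Function('F')(I, G) = Rational(-830, 281)
Q = Rational(-908191446311, 16448691) (Q = Add(Mul(239234, Pow(Add(103484, Mul(-1, -94693)), -1)), Mul(163090, Pow(Rational(-830, 281), -1))) = Add(Mul(239234, Pow(Add(103484, 94693), -1)), Mul(163090, Rational(-281, 830))) = Add(Mul(239234, Pow(198177, -1)), Rational(-4582829, 83)) = Add(Mul(239234, Rational(1, 198177)), Rational(-4582829, 83)) = Add(Rational(239234, 198177), Rational(-4582829, 83)) = Rational(-908191446311, 16448691) ≈ -55214.)
Add(Q, -359912) = Add(Rational(-908191446311, 16448691), -359912) = Rational(-6828272721503, 16448691)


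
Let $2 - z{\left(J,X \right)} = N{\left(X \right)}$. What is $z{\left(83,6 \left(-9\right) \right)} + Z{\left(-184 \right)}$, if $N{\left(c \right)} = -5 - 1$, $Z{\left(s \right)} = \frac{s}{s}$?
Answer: $9$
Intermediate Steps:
$Z{\left(s \right)} = 1$
$N{\left(c \right)} = -6$ ($N{\left(c \right)} = -5 - 1 = -6$)
$z{\left(J,X \right)} = 8$ ($z{\left(J,X \right)} = 2 - -6 = 2 + 6 = 8$)
$z{\left(83,6 \left(-9\right) \right)} + Z{\left(-184 \right)} = 8 + 1 = 9$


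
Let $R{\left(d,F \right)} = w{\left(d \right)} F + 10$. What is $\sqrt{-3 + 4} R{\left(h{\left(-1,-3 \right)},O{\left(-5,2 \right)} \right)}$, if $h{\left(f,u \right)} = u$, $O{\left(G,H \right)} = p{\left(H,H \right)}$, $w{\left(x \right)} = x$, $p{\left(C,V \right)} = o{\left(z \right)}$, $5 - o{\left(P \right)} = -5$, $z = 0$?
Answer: $-20$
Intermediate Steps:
$o{\left(P \right)} = 10$ ($o{\left(P \right)} = 5 - -5 = 5 + 5 = 10$)
$p{\left(C,V \right)} = 10$
$O{\left(G,H \right)} = 10$
$R{\left(d,F \right)} = 10 + F d$ ($R{\left(d,F \right)} = d F + 10 = F d + 10 = 10 + F d$)
$\sqrt{-3 + 4} R{\left(h{\left(-1,-3 \right)},O{\left(-5,2 \right)} \right)} = \sqrt{-3 + 4} \left(10 + 10 \left(-3\right)\right) = \sqrt{1} \left(10 - 30\right) = 1 \left(-20\right) = -20$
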